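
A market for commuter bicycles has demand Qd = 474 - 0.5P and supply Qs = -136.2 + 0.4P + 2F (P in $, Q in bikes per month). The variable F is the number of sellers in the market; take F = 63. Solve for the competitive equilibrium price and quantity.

P* = 538, Q* = 205

With F = 63, supply is Qs = -10.2 + 0.4P.
Set Qd = Qs: 474 - 0.5P = -10.2 + 0.4P, so 484.2 = 0.9P and P* = 538.
From the demand curve, Q* = 474 - 0.5(538) = 205.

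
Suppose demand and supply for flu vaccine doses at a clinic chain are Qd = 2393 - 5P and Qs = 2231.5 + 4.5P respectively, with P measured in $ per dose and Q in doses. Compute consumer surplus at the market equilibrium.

Consumer surplus = 532686.4

At equilibrium Qd = Qs, so 2393 - 5P = 2231.5 + 4.5P; collecting terms, 161.5 = 9.5P and P* = 17.
Plugging P* into demand: Q* = 2393 - 5(17) = 2308.
Demand choke price (Qd = 0): P = 2393/5 = 478.6. Consumer surplus = ½ × (478.6 - 17) × 2308 = 532686.4.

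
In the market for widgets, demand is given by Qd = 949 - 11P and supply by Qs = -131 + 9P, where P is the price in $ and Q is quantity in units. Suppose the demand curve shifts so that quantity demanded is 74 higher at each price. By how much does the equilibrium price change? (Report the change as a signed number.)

Equating demand and supply, 949 - 11P = -131 + 9P gives 20P = 1080, so P* = 54.
From the demand curve, Q* = 949 - 11(54) = 355.
After the shift, demand is Qd = 1023 - 11P.
Re-solving, 20P = 1154 gives P = 57.7 and Q = 388.3.
ΔP = 57.7 - 54 = 3.7.

ΔP = 3.7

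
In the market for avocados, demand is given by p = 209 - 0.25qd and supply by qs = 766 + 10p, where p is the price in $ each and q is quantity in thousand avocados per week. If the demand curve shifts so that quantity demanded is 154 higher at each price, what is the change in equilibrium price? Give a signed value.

Δp = 11

Rewriting in direct form: qd = 836 - 4p.
The market clears where 836 - 4p = 766 + 10p. Rearranging, 14p = 70, hence p* = 5.
From the demand curve, q* = 836 - 4(5) = 816.
After the shift, demand is qd = 990 - 4p.
Re-solving, 14p = 224 gives p = 16 and q = 926.
Δp = 16 - 5 = 11.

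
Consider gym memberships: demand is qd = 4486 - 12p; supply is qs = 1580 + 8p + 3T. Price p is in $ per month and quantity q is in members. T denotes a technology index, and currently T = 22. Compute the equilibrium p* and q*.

With T = 22, supply is qs = 1646 + 8p.
The market clears where 4486 - 12p = 1646 + 8p. Rearranging, 20p = 2840, hence p* = 142.
Substitute back: q* = 4486 - 12(142) = 2782.

p* = 142, q* = 2782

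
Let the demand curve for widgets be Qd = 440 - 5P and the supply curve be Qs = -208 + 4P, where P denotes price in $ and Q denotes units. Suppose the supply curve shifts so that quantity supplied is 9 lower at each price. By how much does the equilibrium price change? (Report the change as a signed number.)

ΔP = 1

Set Qd = Qs: 440 - 5P = -208 + 4P, so 648 = 9P and P* = 72.
Then Q* = 440 - 5(72) = 80.
After the shift, supply is Qs = -217 + 4P.
New equilibrium: 657 = 9P, so P = 73 and Q = 75.
ΔP = 73 - 72 = 1.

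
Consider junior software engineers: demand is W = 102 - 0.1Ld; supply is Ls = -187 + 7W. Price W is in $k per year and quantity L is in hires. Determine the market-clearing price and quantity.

In direct form, Ld = 1020 - 10W.
Equating demand and supply, 1020 - 10W = -187 + 7W gives 17W = 1207, so W* = 71.
Then L* = 1020 - 10(71) = 310.

W* = 71, L* = 310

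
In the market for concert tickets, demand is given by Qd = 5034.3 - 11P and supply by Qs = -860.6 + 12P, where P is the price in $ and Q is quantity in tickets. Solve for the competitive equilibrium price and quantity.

P* = 256.3, Q* = 2215

Set Qd = Qs: 5034.3 - 11P = -860.6 + 12P, so 5894.9 = 23P and P* = 256.3.
Plugging P* into demand: Q* = 5034.3 - 11(256.3) = 2215.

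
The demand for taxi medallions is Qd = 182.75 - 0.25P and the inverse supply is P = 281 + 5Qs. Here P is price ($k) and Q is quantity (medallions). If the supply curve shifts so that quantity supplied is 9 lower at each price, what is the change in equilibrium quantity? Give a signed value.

ΔQ = -5

Inverting to quantity form: Qs = -56.2 + 0.2P.
Equating demand and supply, 182.75 - 0.25P = -56.2 + 0.2P gives 0.45P = 238.95, so P* = 531.
Then Q* = 182.75 - 0.25(531) = 50.
After the shift, supply is Qs = -65.2 + 0.2P.
Re-solving, 0.45P = 247.95 gives P = 551 and Q = 45.
ΔQ = 45 - 50 = -5.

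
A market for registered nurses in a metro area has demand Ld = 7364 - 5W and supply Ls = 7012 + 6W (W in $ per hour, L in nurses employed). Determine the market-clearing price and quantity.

Equating demand and supply, 7364 - 5W = 7012 + 6W gives 11W = 352, so W* = 32.
Substitute back: L* = 7364 - 5(32) = 7204.

W* = 32, L* = 7204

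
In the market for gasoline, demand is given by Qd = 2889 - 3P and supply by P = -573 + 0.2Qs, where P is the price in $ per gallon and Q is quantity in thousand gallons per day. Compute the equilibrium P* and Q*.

In direct form, Qs = 2865 + 5P.
Equating demand and supply, 2889 - 3P = 2865 + 5P gives 8P = 24, so P* = 3.
Substitute back: Q* = 2889 - 3(3) = 2880.

P* = 3, Q* = 2880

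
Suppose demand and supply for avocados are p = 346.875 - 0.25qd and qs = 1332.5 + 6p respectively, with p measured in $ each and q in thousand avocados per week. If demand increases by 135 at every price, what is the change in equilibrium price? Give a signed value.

Δp = 13.5

Inverting to quantity form: qd = 1387.5 - 4p.
The market clears where 1387.5 - 4p = 1332.5 + 6p. Rearranging, 10p = 55, hence p* = 5.5.
Then q* = 1387.5 - 4(5.5) = 1365.5.
After the shift, demand is qd = 1522.5 - 4p.
Re-solving, 10p = 190 gives p = 19 and q = 1446.5.
Δp = 19 - 5.5 = 13.5.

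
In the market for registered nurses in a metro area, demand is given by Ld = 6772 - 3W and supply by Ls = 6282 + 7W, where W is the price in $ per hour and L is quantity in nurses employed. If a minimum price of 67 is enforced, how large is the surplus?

Surplus = 180

Evaluating both curves at the floor price 67 gives Ld = 6571, Ls = 6751.
Surplus = Ls - Ld = 6751 - 6571 = 180.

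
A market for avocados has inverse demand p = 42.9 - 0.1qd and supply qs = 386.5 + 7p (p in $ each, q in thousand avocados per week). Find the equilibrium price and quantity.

Solving each curve for q: qd = 429 - 10p.
Set qd = qs: 429 - 10p = 386.5 + 7p, so 42.5 = 17p and p* = 2.5.
Plugging p* into demand: q* = 429 - 10(2.5) = 404.

p* = 2.5, q* = 404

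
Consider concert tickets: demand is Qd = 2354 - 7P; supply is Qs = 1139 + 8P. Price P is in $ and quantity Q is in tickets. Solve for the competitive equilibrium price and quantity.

At equilibrium Qd = Qs, so 2354 - 7P = 1139 + 8P; collecting terms, 1215 = 15P and P* = 81.
From the demand curve, Q* = 2354 - 7(81) = 1787.

P* = 81, Q* = 1787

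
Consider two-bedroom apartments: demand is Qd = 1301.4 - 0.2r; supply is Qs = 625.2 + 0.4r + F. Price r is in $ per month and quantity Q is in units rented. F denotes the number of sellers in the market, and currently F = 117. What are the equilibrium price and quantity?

r* = 932, Q* = 1115

With F = 117, supply is Qs = 742.2 + 0.4r.
At equilibrium Qd = Qs, so 1301.4 - 0.2r = 742.2 + 0.4r; collecting terms, 559.2 = 0.6r and r* = 932.
Then Q* = 1301.4 - 0.2(932) = 1115.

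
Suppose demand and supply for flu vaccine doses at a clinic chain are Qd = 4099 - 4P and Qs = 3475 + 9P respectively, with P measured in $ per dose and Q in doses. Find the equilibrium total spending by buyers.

Total spending by buyers = 187536

At equilibrium Qd = Qs, so 4099 - 4P = 3475 + 9P; collecting terms, 624 = 13P and P* = 48.
Plugging P* into demand: Q* = 4099 - 4(48) = 3907.
Total spending by buyers = P* × Q* = 48 × 3907 = 187536.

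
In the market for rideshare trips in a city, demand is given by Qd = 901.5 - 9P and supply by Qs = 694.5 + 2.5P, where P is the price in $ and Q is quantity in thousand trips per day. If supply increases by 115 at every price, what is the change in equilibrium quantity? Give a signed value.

Equating demand and supply, 901.5 - 9P = 694.5 + 2.5P gives 11.5P = 207, so P* = 18.
Then Q* = 901.5 - 9(18) = 739.5.
After the shift, supply is Qs = 809.5 + 2.5P.
New equilibrium: 92 = 11.5P, so P = 8 and Q = 829.5.
ΔQ = 829.5 - 739.5 = 90.

ΔQ = 90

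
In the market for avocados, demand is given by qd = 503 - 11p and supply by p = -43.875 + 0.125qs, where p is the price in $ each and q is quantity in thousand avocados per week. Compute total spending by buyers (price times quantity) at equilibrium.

Total spending by buyers = 3320

Rewriting in direct form: qs = 351 + 8p.
Set qd = qs: 503 - 11p = 351 + 8p, so 152 = 19p and p* = 8.
Plugging p* into demand: q* = 503 - 11(8) = 415.
Total spending by buyers = p* × q* = 8 × 415 = 3320.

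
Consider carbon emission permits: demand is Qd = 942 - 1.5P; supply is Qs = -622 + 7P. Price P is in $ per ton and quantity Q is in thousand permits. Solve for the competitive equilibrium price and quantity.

Equating demand and supply, 942 - 1.5P = -622 + 7P gives 8.5P = 1564, so P* = 184.
From the demand curve, Q* = 942 - 1.5(184) = 666.

P* = 184, Q* = 666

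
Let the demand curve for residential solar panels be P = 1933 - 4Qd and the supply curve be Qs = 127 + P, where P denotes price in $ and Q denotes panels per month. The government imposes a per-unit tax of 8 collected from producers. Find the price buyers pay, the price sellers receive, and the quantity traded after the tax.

Rewriting in direct form: Qd = 483.25 - 0.25P.
With a tax of 8 on producers, they supply based on the net price P_s = P_b - 8, so Qs = 119 + P_b.
Set Qd = Qs: 483.25 - 0.25P_b = 119 + P_b, so 364.25 = 1.25P_b and P_b = 291.4.
So P_s = 283.4 and the quantity traded is Q = 483.25 - 0.25(291.4) = 410.4.

P_b = 291.4, P_s = 283.4, Q = 410.4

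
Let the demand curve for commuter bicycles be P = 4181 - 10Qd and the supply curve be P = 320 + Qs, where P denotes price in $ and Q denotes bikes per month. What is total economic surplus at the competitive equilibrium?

Total surplus = 677605.5

Inverting to quantity form: Qd = 418.1 - 0.1P and Qs = -320 + P.
Equating demand and supply, 418.1 - 0.1P = -320 + P gives 1.1P = 738.1, so P* = 671.
Then Q* = 418.1 - 0.1(671) = 351.
Demand choke price = 4181; supply choke price = 320. CS = ½(4181 - 671)(351) = 616005; PS = ½(671 - 320)(351) = 61600.5. Total surplus = 677605.5.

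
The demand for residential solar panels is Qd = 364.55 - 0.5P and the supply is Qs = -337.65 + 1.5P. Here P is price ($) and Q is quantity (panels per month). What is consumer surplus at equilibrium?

Consumer surplus = 35721

Set Qd = Qs: 364.55 - 0.5P = -337.65 + 1.5P, so 702.2 = 2P and P* = 351.1.
Then Q* = 364.55 - 0.5(351.1) = 189.
Demand choke price (Qd = 0): P = 364.55/0.5 = 729.1. Consumer surplus = ½ × (729.1 - 351.1) × 189 = 35721.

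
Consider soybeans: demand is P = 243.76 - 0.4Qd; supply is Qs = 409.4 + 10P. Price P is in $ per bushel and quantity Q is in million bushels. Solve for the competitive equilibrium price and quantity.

Solving each curve for Q: Qd = 609.4 - 2.5P.
Equating demand and supply, 609.4 - 2.5P = 409.4 + 10P gives 12.5P = 200, so P* = 16.
Then Q* = 609.4 - 2.5(16) = 569.4.

P* = 16, Q* = 569.4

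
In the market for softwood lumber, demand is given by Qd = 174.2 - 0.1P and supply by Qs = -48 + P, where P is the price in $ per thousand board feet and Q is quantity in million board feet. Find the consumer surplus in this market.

Consumer surplus = 118580

Equating demand and supply, 174.2 - 0.1P = -48 + P gives 1.1P = 222.2, so P* = 202.
Plugging P* into demand: Q* = 174.2 - 0.1(202) = 154.
Demand choke price (Qd = 0): P = 174.2/0.1 = 1742. Consumer surplus = ½ × (1742 - 202) × 154 = 118580.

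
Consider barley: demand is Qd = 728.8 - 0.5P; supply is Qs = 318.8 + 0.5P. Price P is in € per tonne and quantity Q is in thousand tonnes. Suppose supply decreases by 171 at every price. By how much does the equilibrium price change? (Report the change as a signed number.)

ΔP = 171

The market clears where 728.8 - 0.5P = 318.8 + 0.5P. Rearranging, P = 410, hence P* = 410.
Substitute back: Q* = 728.8 - 0.5(410) = 523.8.
After the shift, supply is Qs = 147.8 + 0.5P.
Re-solving, P = 581 gives P = 581 and Q = 438.3.
ΔP = 581 - 410 = 171.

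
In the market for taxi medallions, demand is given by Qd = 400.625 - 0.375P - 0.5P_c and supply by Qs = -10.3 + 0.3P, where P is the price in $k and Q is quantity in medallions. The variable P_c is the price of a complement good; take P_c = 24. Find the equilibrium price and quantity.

P* = 591, Q* = 167

With P_c = 24, demand is Qd = 388.625 - 0.375P.
Set Qd = Qs: 388.625 - 0.375P = -10.3 + 0.3P, so 398.925 = 0.675P and P* = 591.
Plugging P* into demand: Q* = 388.625 - 0.375(591) = 167.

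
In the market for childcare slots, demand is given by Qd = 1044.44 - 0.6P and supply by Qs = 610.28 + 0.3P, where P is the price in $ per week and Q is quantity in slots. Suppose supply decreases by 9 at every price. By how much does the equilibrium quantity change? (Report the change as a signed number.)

Set Qd = Qs: 1044.44 - 0.6P = 610.28 + 0.3P, so 434.16 = 0.9P and P* = 482.4.
Plugging P* into demand: Q* = 1044.44 - 0.6(482.4) = 755.
After the shift, supply is Qs = 601.28 + 0.3P.
Re-solving, 0.9P = 443.16 gives P = 492.4 and Q = 749.
ΔQ = 749 - 755 = -6.

ΔQ = -6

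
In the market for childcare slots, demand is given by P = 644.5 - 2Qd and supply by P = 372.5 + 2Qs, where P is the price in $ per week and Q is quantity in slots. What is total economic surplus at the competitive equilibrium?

Total surplus = 9248

Inverting to quantity form: Qd = 322.25 - 0.5P and Qs = -186.25 + 0.5P.
Equating demand and supply, 322.25 - 0.5P = -186.25 + 0.5P gives P = 508.5, so P* = 508.5.
From the demand curve, Q* = 322.25 - 0.5(508.5) = 68.
Demand choke price = 644.5; supply choke price = 372.5. CS = ½(644.5 - 508.5)(68) = 4624; PS = ½(508.5 - 372.5)(68) = 4624. Total surplus = 9248.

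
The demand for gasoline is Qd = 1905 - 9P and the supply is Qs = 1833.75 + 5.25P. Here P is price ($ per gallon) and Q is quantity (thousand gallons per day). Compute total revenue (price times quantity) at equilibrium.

Total revenue = 9300

Equating demand and supply, 1905 - 9P = 1833.75 + 5.25P gives 14.25P = 71.25, so P* = 5.
Then Q* = 1905 - 9(5) = 1860.
Total revenue = P* × Q* = 5 × 1860 = 9300.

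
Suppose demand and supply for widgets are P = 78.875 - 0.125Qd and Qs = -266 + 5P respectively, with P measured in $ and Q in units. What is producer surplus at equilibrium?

Producer surplus = 624.1

Inverting to quantity form: Qd = 631 - 8P.
At equilibrium Qd = Qs, so 631 - 8P = -266 + 5P; collecting terms, 897 = 13P and P* = 69.
Plugging P* into demand: Q* = 631 - 8(69) = 79.
Supply choke price (Qs = 0): P = 53.2. Producer surplus = ½ × (69 - 53.2) × 79 = 624.1.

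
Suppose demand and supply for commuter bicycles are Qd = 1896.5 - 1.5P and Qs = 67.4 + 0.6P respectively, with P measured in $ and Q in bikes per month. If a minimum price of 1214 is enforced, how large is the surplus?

With P fixed at 1214, quantity demanded is 75.5 and quantity supplied is 795.8.
Surplus = Qs - Qd = 795.8 - 75.5 = 720.3.

Surplus = 720.3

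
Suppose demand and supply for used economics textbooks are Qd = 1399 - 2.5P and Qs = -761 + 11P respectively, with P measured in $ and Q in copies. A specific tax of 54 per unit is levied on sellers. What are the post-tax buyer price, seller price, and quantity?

P_b = 204, P_s = 150, Q = 889

With a tax of 54 on sellers, they supply based on the net price P_s = P_b - 54, so Qs = -1355 + 11P_b.
Equate demand and the shifted supply: 1399 - 2.5P_b = -1355 + 11P_b, giving 13.5P_b = 2754, so P_b = 204.
Then P_s = 204 - 54 = 150 and Q = 1399 - 2.5(204) = 889.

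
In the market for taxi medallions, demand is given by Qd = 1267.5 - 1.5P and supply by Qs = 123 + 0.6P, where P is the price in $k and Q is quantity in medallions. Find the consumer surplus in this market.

Consumer surplus = 67500

The market clears where 1267.5 - 1.5P = 123 + 0.6P. Rearranging, 2.1P = 1144.5, hence P* = 545.
Substitute back: Q* = 1267.5 - 1.5(545) = 450.
Demand choke price (Qd = 0): P = 1267.5/1.5 = 845. Consumer surplus = ½ × (845 - 545) × 450 = 67500.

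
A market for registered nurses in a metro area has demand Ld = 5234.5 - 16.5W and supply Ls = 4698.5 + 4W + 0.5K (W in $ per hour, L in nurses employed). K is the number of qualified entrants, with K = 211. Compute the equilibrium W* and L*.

With K = 211, supply is Ls = 4804 + 4W.
At equilibrium Ld = Ls, so 5234.5 - 16.5W = 4804 + 4W; collecting terms, 430.5 = 20.5W and W* = 21.
Substitute back: L* = 5234.5 - 16.5(21) = 4888.

W* = 21, L* = 4888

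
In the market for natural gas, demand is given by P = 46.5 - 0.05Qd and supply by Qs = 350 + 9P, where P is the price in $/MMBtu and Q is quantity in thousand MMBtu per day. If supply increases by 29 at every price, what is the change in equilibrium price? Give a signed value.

Solving each curve for Q: Qd = 930 - 20P.
The market clears where 930 - 20P = 350 + 9P. Rearranging, 29P = 580, hence P* = 20.
Substitute back: Q* = 930 - 20(20) = 530.
After the shift, supply is Qs = 379 + 9P.
The new intersection has 551 = 29P, i.e. P = 19, Q = 550.
ΔP = 19 - 20 = -1.

ΔP = -1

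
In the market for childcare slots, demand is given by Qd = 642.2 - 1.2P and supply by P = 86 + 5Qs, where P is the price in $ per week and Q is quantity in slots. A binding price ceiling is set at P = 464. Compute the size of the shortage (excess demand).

Inverting to quantity form: Qs = -17.2 + 0.2P.
At P = 464: Qd = 85.4 and Qs = 75.6.
Shortage = Qd - Qs = 85.4 - 75.6 = 9.8.

Shortage = 9.8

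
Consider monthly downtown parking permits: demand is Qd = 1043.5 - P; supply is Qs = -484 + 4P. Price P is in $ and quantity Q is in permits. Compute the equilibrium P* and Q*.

Equating demand and supply, 1043.5 - P = -484 + 4P gives 5P = 1527.5, so P* = 305.5.
Then Q* = 1043.5 - 305.5 = 738.

P* = 305.5, Q* = 738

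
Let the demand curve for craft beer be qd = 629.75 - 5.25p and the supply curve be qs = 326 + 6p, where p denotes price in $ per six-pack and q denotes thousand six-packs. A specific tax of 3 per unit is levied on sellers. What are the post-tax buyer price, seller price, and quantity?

The tax drives a wedge p_b - p_s = 3. Substituting p_s = p_b - 3 into supply: qs = 308 + 6p_b.
Market clearing requires 629.75 - 5.25p_b = 308 + 6p_b; hence 321.75 = 11.25p_b and p_b = 28.6.
So p_s = 25.6 and the quantity traded is q = 629.75 - 5.25(28.6) = 479.6.

p_b = 28.6, p_s = 25.6, q = 479.6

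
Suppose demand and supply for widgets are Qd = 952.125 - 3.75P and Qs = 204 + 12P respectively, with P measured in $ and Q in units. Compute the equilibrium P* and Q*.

At equilibrium Qd = Qs, so 952.125 - 3.75P = 204 + 12P; collecting terms, 748.125 = 15.75P and P* = 47.5.
From the demand curve, Q* = 952.125 - 3.75(47.5) = 774.

P* = 47.5, Q* = 774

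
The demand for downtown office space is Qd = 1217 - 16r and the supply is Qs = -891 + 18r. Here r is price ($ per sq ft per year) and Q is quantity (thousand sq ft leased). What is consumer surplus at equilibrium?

The market clears where 1217 - 16r = -891 + 18r. Rearranging, 34r = 2108, hence r* = 62.
Substitute back: Q* = 1217 - 16(62) = 225.
Demand choke price (Qd = 0): r = 1217/16 = 76.0625. Consumer surplus = ½ × (76.0625 - 62) × 225 = 1582.03125.

Consumer surplus = 1582.03125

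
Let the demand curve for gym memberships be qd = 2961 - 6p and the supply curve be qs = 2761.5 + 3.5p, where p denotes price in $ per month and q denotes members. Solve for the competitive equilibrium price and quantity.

Set qd = qs: 2961 - 6p = 2761.5 + 3.5p, so 199.5 = 9.5p and p* = 21.
Then q* = 2961 - 6(21) = 2835.

p* = 21, q* = 2835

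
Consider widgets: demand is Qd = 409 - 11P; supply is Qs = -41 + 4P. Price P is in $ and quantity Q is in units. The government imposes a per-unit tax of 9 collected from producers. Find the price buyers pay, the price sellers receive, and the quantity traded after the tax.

P_b = 32.4, P_s = 23.4, Q = 52.6

The tax drives a wedge P_b - P_s = 9. Substituting P_s = P_b - 9 into supply: Qs = -77 + 4P_b.
Market clearing requires 409 - 11P_b = -77 + 4P_b; hence 486 = 15P_b and P_b = 32.4.
So P_s = 23.4 and the quantity traded is Q = 409 - 11(32.4) = 52.6.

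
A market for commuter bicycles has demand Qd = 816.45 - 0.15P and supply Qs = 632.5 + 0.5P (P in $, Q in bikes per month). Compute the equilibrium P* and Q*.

Set Qd = Qs: 816.45 - 0.15P = 632.5 + 0.5P, so 183.95 = 0.65P and P* = 283.
Then Q* = 816.45 - 0.15(283) = 774.

P* = 283, Q* = 774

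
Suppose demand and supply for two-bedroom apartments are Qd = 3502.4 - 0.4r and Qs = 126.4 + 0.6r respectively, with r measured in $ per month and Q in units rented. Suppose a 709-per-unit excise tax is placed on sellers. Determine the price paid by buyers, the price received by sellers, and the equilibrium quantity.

r_b = 3801.4, r_s = 3092.4, Q = 1981.84

The tax drives a wedge r_b - r_s = 709. Substituting r_s = r_b - 709 into supply: Qs = -299 + 0.6r_b.
Set Qd = Qs: 3502.4 - 0.4r_b = -299 + 0.6r_b, so 3801.4 = r_b and r_b = 3801.4.
So r_s = 3092.4 and the quantity traded is Q = 3502.4 - 0.4(3801.4) = 1981.84.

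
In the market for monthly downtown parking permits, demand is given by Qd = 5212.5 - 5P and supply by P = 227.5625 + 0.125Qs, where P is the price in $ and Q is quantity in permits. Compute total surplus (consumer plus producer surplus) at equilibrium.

Total surplus = 1021727.890625

Solving each curve for Q: Qs = -1820.5 + 8P.
Equating demand and supply, 5212.5 - 5P = -1820.5 + 8P gives 13P = 7033, so P* = 541.
From the demand curve, Q* = 5212.5 - 5(541) = 2507.5.
Demand choke price = 1042.5; supply choke price = 227.5625. CS = ½(1042.5 - 541)(2507.5) = 628755.625; PS = ½(541 - 227.5625)(2507.5) = 392972.265625. Total surplus = 1021727.890625.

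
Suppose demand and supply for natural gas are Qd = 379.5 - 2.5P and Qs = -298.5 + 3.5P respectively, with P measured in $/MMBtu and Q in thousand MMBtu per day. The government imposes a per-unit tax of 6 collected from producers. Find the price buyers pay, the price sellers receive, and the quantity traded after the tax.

P_b = 116.5, P_s = 110.5, Q = 88.25

With a tax of 6 on producers, they supply based on the net price P_s = P_b - 6, so Qs = -319.5 + 3.5P_b.
Equate demand and the shifted supply: 379.5 - 2.5P_b = -319.5 + 3.5P_b, giving 6P_b = 699, so P_b = 116.5.
So P_s = 110.5 and the quantity traded is Q = 379.5 - 2.5(116.5) = 88.25.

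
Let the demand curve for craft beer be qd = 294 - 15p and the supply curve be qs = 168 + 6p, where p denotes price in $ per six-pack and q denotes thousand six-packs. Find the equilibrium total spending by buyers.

Total spending by buyers = 1224

Equating demand and supply, 294 - 15p = 168 + 6p gives 21p = 126, so p* = 6.
Plugging p* into demand: q* = 294 - 15(6) = 204.
Total spending by buyers = p* × q* = 6 × 204 = 1224.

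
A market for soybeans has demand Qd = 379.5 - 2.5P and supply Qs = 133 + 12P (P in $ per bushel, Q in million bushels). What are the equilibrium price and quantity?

P* = 17, Q* = 337

At equilibrium Qd = Qs, so 379.5 - 2.5P = 133 + 12P; collecting terms, 246.5 = 14.5P and P* = 17.
Plugging P* into demand: Q* = 379.5 - 2.5(17) = 337.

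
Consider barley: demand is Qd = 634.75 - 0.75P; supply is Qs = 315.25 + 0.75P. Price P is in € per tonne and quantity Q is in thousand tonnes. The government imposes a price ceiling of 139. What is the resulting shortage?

Shortage = 111

At P = 139: Qd = 530.5 and Qs = 419.5.
Shortage = Qd - Qs = 530.5 - 419.5 = 111.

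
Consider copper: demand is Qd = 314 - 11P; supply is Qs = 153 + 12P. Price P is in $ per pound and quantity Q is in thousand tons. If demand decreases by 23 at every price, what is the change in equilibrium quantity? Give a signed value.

ΔQ = -12

The market clears where 314 - 11P = 153 + 12P. Rearranging, 23P = 161, hence P* = 7.
Substitute back: Q* = 314 - 11(7) = 237.
After the shift, demand is Qd = 291 - 11P.
New equilibrium: 138 = 23P, so P = 6 and Q = 225.
ΔQ = 225 - 237 = -12.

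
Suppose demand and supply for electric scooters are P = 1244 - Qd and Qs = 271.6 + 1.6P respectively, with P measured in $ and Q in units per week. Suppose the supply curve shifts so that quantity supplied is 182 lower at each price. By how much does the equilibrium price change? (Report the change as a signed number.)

ΔP = 70

Solving each curve for Q: Qd = 1244 - P.
At equilibrium Qd = Qs, so 1244 - P = 271.6 + 1.6P; collecting terms, 972.4 = 2.6P and P* = 374.
From the demand curve, Q* = 1244 - 374 = 870.
After the shift, supply is Qs = 89.6 + 1.6P.
The new intersection has 1154.4 = 2.6P, i.e. P = 444, Q = 800.
ΔP = 444 - 374 = 70.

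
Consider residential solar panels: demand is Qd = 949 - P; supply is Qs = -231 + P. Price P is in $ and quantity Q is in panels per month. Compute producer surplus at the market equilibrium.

Producer surplus = 64440.5

At equilibrium Qd = Qs, so 949 - P = -231 + P; collecting terms, 1180 = 2P and P* = 590.
Then Q* = 949 - 590 = 359.
Supply choke price (Qs = 0): P = 231. Producer surplus = ½ × (590 - 231) × 359 = 64440.5.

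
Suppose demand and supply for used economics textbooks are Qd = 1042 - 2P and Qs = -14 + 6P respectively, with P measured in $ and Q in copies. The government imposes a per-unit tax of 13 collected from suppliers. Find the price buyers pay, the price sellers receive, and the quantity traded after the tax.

Suppliers keep P_s = P_b - 13 per unit, so supply in terms of the buyer price is Qs = -92 + 6P_b.
Set Qd = Qs: 1042 - 2P_b = -92 + 6P_b, so 1134 = 8P_b and P_b = 141.75.
Then P_s = 141.75 - 13 = 128.75 and Q = 1042 - 2(141.75) = 758.5.

P_b = 141.75, P_s = 128.75, Q = 758.5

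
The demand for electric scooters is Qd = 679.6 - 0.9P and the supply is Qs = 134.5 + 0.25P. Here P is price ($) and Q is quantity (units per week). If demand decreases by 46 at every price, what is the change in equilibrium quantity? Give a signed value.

ΔQ = -10

Set Qd = Qs: 679.6 - 0.9P = 134.5 + 0.25P, so 545.1 = 1.15P and P* = 474.
From the demand curve, Q* = 679.6 - 0.9(474) = 253.
After the shift, demand is Qd = 633.6 - 0.9P.
Re-solving, 1.15P = 499.1 gives P = 434 and Q = 243.
ΔQ = 243 - 253 = -10.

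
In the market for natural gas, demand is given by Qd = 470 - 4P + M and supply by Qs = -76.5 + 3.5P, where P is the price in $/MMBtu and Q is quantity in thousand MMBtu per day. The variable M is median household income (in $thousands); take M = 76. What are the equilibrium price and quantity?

P* = 83, Q* = 214

With M = 76, demand is Qd = 546 - 4P.
At equilibrium Qd = Qs, so 546 - 4P = -76.5 + 3.5P; collecting terms, 622.5 = 7.5P and P* = 83.
Substitute back: Q* = 546 - 4(83) = 214.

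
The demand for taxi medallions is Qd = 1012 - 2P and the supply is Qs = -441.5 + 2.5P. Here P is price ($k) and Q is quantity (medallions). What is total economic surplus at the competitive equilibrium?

Total surplus = 60280.2

Equating demand and supply, 1012 - 2P = -441.5 + 2.5P gives 4.5P = 1453.5, so P* = 323.
Substitute back: Q* = 1012 - 2(323) = 366.
Demand choke price = 506; supply choke price = 176.6. CS = ½(506 - 323)(366) = 33489; PS = ½(323 - 176.6)(366) = 26791.2. Total surplus = 60280.2.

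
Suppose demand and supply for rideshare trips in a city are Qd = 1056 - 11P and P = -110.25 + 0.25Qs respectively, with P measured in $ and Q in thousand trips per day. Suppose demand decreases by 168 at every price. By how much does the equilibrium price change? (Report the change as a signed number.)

ΔP = -11.2

Rewriting in direct form: Qs = 441 + 4P.
Set Qd = Qs: 1056 - 11P = 441 + 4P, so 615 = 15P and P* = 41.
Plugging P* into demand: Q* = 1056 - 11(41) = 605.
After the shift, demand is Qd = 888 - 11P.
New equilibrium: 447 = 15P, so P = 29.8 and Q = 560.2.
ΔP = 29.8 - 41 = -11.2.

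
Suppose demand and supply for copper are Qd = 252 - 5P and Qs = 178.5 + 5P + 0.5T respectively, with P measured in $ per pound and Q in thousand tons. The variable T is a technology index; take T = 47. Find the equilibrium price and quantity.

With T = 47, supply is Qs = 202 + 5P.
Equating demand and supply, 252 - 5P = 202 + 5P gives 10P = 50, so P* = 5.
Plugging P* into demand: Q* = 252 - 5(5) = 227.

P* = 5, Q* = 227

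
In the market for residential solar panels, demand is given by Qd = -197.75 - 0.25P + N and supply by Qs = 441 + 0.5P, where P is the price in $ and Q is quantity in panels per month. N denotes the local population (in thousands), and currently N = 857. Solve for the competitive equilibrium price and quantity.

P* = 291, Q* = 586.5

With N = 857, demand is Qd = 659.25 - 0.25P.
Equating demand and supply, 659.25 - 0.25P = 441 + 0.5P gives 0.75P = 218.25, so P* = 291.
From the demand curve, Q* = 659.25 - 0.25(291) = 586.5.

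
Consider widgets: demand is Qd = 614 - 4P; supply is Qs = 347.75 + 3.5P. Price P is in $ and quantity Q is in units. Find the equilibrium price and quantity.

P* = 35.5, Q* = 472

At equilibrium Qd = Qs, so 614 - 4P = 347.75 + 3.5P; collecting terms, 266.25 = 7.5P and P* = 35.5.
Plugging P* into demand: Q* = 614 - 4(35.5) = 472.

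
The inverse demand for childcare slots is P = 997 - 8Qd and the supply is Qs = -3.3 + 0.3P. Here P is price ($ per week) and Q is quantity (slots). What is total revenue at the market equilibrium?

Total revenue = 26187

Solving each curve for Q: Qd = 124.625 - 0.125P.
Set Qd = Qs: 124.625 - 0.125P = -3.3 + 0.3P, so 127.925 = 0.425P and P* = 301.
Plugging P* into demand: Q* = 124.625 - 0.125(301) = 87.
Total revenue = P* × Q* = 301 × 87 = 26187.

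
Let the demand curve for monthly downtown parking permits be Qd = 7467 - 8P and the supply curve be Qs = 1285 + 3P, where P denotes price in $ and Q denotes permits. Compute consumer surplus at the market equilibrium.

Set Qd = Qs: 7467 - 8P = 1285 + 3P, so 6182 = 11P and P* = 562.
Plugging P* into demand: Q* = 7467 - 8(562) = 2971.
Demand choke price (Qd = 0): P = 7467/8 = 933.375. Consumer surplus = ½ × (933.375 - 562) × 2971 = 551677.5625.

Consumer surplus = 551677.5625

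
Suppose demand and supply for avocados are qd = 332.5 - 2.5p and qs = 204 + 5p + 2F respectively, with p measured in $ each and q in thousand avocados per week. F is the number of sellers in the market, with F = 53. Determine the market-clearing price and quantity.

p* = 3, q* = 325

With F = 53, supply is qs = 310 + 5p.
Set qd = qs: 332.5 - 2.5p = 310 + 5p, so 22.5 = 7.5p and p* = 3.
Plugging p* into demand: q* = 332.5 - 2.5(3) = 325.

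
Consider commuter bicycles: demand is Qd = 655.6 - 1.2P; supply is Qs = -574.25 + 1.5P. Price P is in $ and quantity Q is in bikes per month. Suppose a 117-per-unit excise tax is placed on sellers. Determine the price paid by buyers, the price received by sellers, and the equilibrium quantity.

With a tax of 117 on sellers, they supply based on the net price P_s = P_b - 117, so Qs = -749.75 + 1.5P_b.
Market clearing requires 655.6 - 1.2P_b = -749.75 + 1.5P_b; hence 1405.35 = 2.7P_b and P_b = 520.5.
So P_s = 403.5 and the quantity traded is Q = 655.6 - 1.2(520.5) = 31.

P_b = 520.5, P_s = 403.5, Q = 31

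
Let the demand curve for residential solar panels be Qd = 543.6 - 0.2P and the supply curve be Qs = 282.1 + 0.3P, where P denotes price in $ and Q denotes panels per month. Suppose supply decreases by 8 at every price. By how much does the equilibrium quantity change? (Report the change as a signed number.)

Equating demand and supply, 543.6 - 0.2P = 282.1 + 0.3P gives 0.5P = 261.5, so P* = 523.
Then Q* = 543.6 - 0.2(523) = 439.
After the shift, supply is Qs = 274.1 + 0.3P.
The new intersection has 269.5 = 0.5P, i.e. P = 539, Q = 435.8.
ΔQ = 435.8 - 439 = -3.2.

ΔQ = -3.2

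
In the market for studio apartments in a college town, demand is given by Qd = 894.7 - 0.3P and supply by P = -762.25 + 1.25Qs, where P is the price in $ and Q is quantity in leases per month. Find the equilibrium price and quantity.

P* = 259, Q* = 817

Inverting to quantity form: Qs = 609.8 + 0.8P.
At equilibrium Qd = Qs, so 894.7 - 0.3P = 609.8 + 0.8P; collecting terms, 284.9 = 1.1P and P* = 259.
Then Q* = 894.7 - 0.3(259) = 817.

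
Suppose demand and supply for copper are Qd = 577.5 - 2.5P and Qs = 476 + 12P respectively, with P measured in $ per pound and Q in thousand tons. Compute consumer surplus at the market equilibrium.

Equating demand and supply, 577.5 - 2.5P = 476 + 12P gives 14.5P = 101.5, so P* = 7.
From the demand curve, Q* = 577.5 - 2.5(7) = 560.
Demand choke price (Qd = 0): P = 577.5/2.5 = 231. Consumer surplus = ½ × (231 - 7) × 560 = 62720.

Consumer surplus = 62720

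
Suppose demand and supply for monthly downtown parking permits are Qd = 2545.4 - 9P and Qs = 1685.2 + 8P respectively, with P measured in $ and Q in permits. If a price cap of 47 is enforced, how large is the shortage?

Shortage = 61.2

Evaluating both curves at the ceiling price 47 gives Qd = 2122.4, Qs = 2061.2.
Shortage = Qd - Qs = 2122.4 - 2061.2 = 61.2.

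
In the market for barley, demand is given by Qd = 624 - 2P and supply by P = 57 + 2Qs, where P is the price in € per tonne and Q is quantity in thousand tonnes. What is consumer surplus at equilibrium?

Consumer surplus = 2601

Solving each curve for Q: Qs = -28.5 + 0.5P.
Equating demand and supply, 624 - 2P = -28.5 + 0.5P gives 2.5P = 652.5, so P* = 261.
Then Q* = 624 - 2(261) = 102.
Demand choke price (Qd = 0): P = 624/2 = 312. Consumer surplus = ½ × (312 - 261) × 102 = 2601.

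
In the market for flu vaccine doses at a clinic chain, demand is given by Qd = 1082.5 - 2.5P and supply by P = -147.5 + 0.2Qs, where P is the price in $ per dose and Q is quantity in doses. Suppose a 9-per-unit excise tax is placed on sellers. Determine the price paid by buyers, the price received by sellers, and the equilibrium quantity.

P_b = 52, P_s = 43, Q = 952.5

In direct form, Qs = 737.5 + 5P.
The tax drives a wedge P_b - P_s = 9. Substituting P_s = P_b - 9 into supply: Qs = 692.5 + 5P_b.
Equate demand and the shifted supply: 1082.5 - 2.5P_b = 692.5 + 5P_b, giving 7.5P_b = 390, so P_b = 52.
Then P_s = 52 - 9 = 43 and Q = 1082.5 - 2.5(52) = 952.5.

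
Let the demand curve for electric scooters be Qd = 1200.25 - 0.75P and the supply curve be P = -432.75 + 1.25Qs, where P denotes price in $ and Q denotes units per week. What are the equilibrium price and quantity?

P* = 551, Q* = 787

Rewriting in direct form: Qs = 346.2 + 0.8P.
At equilibrium Qd = Qs, so 1200.25 - 0.75P = 346.2 + 0.8P; collecting terms, 854.05 = 1.55P and P* = 551.
From the demand curve, Q* = 1200.25 - 0.75(551) = 787.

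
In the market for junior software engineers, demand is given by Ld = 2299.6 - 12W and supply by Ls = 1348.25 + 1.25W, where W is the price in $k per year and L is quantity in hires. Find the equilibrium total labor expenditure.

Total labor expenditure = 103248.4

At equilibrium Ld = Ls, so 2299.6 - 12W = 1348.25 + 1.25W; collecting terms, 951.35 = 13.25W and W* = 71.8.
From the demand curve, L* = 2299.6 - 12(71.8) = 1438.
Total labor expenditure = W* × L* = 71.8 × 1438 = 103248.4.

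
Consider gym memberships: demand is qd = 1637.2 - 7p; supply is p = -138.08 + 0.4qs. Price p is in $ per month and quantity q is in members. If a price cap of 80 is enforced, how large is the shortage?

Shortage = 532

Inverting to quantity form: qs = 345.2 + 2.5p.
With p fixed at 80, quantity demanded is 1077.2 and quantity supplied is 545.2.
Shortage = qd - qs = 1077.2 - 545.2 = 532.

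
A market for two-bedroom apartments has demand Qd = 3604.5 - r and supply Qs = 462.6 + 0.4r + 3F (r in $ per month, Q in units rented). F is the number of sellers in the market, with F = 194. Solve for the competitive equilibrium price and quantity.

r* = 1828.5, Q* = 1776

With F = 194, supply is Qs = 1044.6 + 0.4r.
Set Qd = Qs: 3604.5 - r = 1044.6 + 0.4r, so 2559.9 = 1.4r and r* = 1828.5.
Plugging r* into demand: Q* = 3604.5 - 1828.5 = 1776.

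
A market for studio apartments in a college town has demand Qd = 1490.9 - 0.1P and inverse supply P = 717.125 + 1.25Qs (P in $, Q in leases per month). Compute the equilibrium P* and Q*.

Solving each curve for Q: Qs = -573.7 + 0.8P.
Set Qd = Qs: 1490.9 - 0.1P = -573.7 + 0.8P, so 2064.6 = 0.9P and P* = 2294.
From the demand curve, Q* = 1490.9 - 0.1(2294) = 1261.5.

P* = 2294, Q* = 1261.5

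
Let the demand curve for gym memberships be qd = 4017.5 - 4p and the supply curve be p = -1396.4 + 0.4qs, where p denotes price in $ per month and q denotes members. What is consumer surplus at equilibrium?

Consumer surplus = 1705242.78125

In direct form, qs = 3491 + 2.5p.
Equating demand and supply, 4017.5 - 4p = 3491 + 2.5p gives 6.5p = 526.5, so p* = 81.
Plugging p* into demand: q* = 4017.5 - 4(81) = 3693.5.
Demand choke price (qd = 0): p = 4017.5/4 = 1004.375. Consumer surplus = ½ × (1004.375 - 81) × 3693.5 = 1705242.78125.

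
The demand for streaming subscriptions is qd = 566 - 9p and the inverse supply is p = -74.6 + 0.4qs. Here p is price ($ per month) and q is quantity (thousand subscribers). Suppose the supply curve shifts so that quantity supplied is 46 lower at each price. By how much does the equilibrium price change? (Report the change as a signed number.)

Δp = 4

Solving each curve for q: qs = 186.5 + 2.5p.
Equating demand and supply, 566 - 9p = 186.5 + 2.5p gives 11.5p = 379.5, so p* = 33.
Substitute back: q* = 566 - 9(33) = 269.
After the shift, supply is qs = 140.5 + 2.5p.
The new intersection has 425.5 = 11.5p, i.e. p = 37, q = 233.
Δp = 37 - 33 = 4.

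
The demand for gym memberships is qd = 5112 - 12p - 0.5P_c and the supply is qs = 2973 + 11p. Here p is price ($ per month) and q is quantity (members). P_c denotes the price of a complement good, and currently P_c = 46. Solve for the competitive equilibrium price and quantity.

p* = 92, q* = 3985

With P_c = 46, demand is qd = 5089 - 12p.
Set qd = qs: 5089 - 12p = 2973 + 11p, so 2116 = 23p and p* = 92.
Then q* = 5089 - 12(92) = 3985.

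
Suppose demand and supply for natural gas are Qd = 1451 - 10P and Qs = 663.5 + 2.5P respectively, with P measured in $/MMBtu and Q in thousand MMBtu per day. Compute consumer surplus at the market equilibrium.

Set Qd = Qs: 1451 - 10P = 663.5 + 2.5P, so 787.5 = 12.5P and P* = 63.
From the demand curve, Q* = 1451 - 10(63) = 821.
Demand choke price (Qd = 0): P = 1451/10 = 145.1. Consumer surplus = ½ × (145.1 - 63) × 821 = 33702.05.

Consumer surplus = 33702.05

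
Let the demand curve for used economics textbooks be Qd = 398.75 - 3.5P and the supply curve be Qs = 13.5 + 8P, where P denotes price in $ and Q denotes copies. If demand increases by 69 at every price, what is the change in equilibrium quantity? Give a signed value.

The market clears where 398.75 - 3.5P = 13.5 + 8P. Rearranging, 11.5P = 385.25, hence P* = 33.5.
Substitute back: Q* = 398.75 - 3.5(33.5) = 281.5.
After the shift, demand is Qd = 467.75 - 3.5P.
Re-solving, 11.5P = 454.25 gives P = 39.5 and Q = 329.5.
ΔQ = 329.5 - 281.5 = 48.

ΔQ = 48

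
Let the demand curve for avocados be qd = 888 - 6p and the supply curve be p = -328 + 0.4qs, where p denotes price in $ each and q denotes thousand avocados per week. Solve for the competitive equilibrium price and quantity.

In direct form, qs = 820 + 2.5p.
The market clears where 888 - 6p = 820 + 2.5p. Rearranging, 8.5p = 68, hence p* = 8.
Substitute back: q* = 888 - 6(8) = 840.

p* = 8, q* = 840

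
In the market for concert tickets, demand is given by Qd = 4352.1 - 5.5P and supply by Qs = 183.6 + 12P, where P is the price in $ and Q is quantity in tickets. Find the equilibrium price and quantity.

P* = 238.2, Q* = 3042

The market clears where 4352.1 - 5.5P = 183.6 + 12P. Rearranging, 17.5P = 4168.5, hence P* = 238.2.
From the demand curve, Q* = 4352.1 - 5.5(238.2) = 3042.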